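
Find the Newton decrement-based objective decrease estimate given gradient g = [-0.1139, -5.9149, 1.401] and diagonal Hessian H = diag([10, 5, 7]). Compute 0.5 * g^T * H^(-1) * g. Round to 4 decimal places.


Step 1: H is diagonal, so H^(-1) * g = [-0.0114, -1.183, 0.2001].
Step 2: g^T H^(-1) g = sum_i g_i^2 / H_ii
  = (-0.1139)^2/10 + (-5.9149)^2/5 + (1.401)^2/7
  = 0.0013 + 6.9972 + 0.2804 = 7.2789
Step 3: Objective decrease = 0.5 * g^T H^(-1) g = 3.6395


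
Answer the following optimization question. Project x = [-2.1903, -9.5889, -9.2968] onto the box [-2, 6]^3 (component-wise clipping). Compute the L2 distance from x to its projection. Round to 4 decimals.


Project each component onto [-2, 6].
clip(-2.1903) = -2.0, clip(-9.5889) = -2.0, clip(-9.2968) = -2.0
Projection = [-2.0, -2.0, -2.0]
Squared diffs: [0.0362, 57.5914, 53.2433]
Distance = sqrt(110.8709) = 10.5295


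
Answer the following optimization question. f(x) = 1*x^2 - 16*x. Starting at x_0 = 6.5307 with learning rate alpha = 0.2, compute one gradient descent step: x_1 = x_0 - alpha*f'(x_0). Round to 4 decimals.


We compute the gradient at x_0 and apply the update.
f'(x) = 2*x - 16
f'(6.5307) = 2*6.5307 - 16 = -2.9386
x_1 = 6.5307 - 0.2*-2.9386 = 7.1184


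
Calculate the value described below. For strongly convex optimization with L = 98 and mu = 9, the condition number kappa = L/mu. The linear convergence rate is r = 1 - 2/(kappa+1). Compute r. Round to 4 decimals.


Step 1: Compute the condition number.
kappa = L/mu = 98/9 = 10.8889
Step 2: Compute the convergence rate.
r = 1 - 2/(kappa + 1) = 1 - 2*mu/(L + mu) = (L - mu)/(L + mu) = 89/107 = 0.8318


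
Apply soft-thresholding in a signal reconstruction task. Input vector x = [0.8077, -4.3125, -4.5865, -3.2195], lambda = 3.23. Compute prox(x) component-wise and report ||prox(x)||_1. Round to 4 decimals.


Soft-thresholding with lambda = 3.23:
prox(0.8077) = sign(0.8077)*max(|0.8077| - 3.23, 0) = 0.0
prox(-4.3125) = sign(-4.3125)*max(|-4.3125| - 3.23, 0) = -1.0825
prox(-4.5865) = sign(-4.5865)*max(|-4.5865| - 3.23, 0) = -1.3565
prox(-3.2195) = sign(-3.2195)*max(|-3.2195| - 3.23, 0) = 0.0
prox(x) = [0.0, -1.0825, -1.3565, 0.0]
||prox(x)||_1 = 0.0 + 1.0825 + 1.3565 + 0.0 = 2.439


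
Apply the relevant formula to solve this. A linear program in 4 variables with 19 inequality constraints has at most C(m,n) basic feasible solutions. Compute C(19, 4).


Each vertex corresponds to some choice of n active constraints out of m, so the number of vertices is at most C(m, n) = m! / (n!(m-n)!).
m = 19, n = 4
Numerator: 19 * 18 * 17 * 16
Denominator: 4! = 24
C(19, 4) = 3876


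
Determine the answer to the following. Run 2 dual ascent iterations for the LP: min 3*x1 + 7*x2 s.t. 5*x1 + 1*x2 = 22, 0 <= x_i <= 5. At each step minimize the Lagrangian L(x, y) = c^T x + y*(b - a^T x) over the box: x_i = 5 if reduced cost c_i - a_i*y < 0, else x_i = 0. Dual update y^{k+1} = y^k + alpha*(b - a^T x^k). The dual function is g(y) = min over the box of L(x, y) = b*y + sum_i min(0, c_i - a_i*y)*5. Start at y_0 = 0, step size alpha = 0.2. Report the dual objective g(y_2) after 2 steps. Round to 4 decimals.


Dual ascent for LP: min 3*x1 + 7*x2, 5*x1 + 1*x2 = 22, 0 <= x_i <= 5
Step 1: y^k = 0.0, reduced costs: (3.0, 7.0)
  x^k = (0.0, 0.0), subgradient = b - a^T x = 22.0
  y^{k+1} = 0.0 + 0.2*22.0 = 4.4
Step 2: y^k = 4.4, reduced costs: (-19.0, 2.6)
  x^k = (5.0, 0.0), subgradient = b - a^T x = -3.0
  y^{k+1} = 4.4 + 0.2*-3.0 = 3.8
Dual objective at y_2 = 3.8: reduced costs (-16.0, 3.2), box minimizer x = (5.0, 0.0)
g(y_2) = b*y + (c1 - a1*y)*x1 + (c2 - a2*y)*x2 = 22*3.8 + (-16.0)*5.0 + 3.2*0.0 = 83.6 - 80.0 + 0.0 = 3.6


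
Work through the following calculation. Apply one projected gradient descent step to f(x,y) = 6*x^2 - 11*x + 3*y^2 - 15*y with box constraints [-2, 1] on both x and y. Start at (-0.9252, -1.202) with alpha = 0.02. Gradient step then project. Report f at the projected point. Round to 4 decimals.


Step 1: Compute gradient at (-0.9252, -1.202).
grad_x = 2*6*-0.9252 - 11 = -22.1024
grad_y = 2*3*-1.202 - 15 = -22.212
Step 2: Gradient step.
x_raw = -0.9252 - 0.02*-22.1024 = -0.4832
y_raw = -1.202 - 0.02*-22.212 = -0.7578
Step 3: Project onto [-2, 1].
x_proj = clip(-0.4832) = -0.4832
y_proj = clip(-0.7578) = -0.7578
Step 4: Evaluate f.
f(-0.4832, -0.7578) = 19.8043


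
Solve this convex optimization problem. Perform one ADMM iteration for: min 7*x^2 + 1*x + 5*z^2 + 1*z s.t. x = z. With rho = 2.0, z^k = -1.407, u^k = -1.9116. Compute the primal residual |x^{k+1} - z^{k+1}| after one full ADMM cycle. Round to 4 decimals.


ADMM iteration with rho = 2.0, z^k = -1.407, u^k = -1.9116
Step 1: x-update.
Minimize 7*x^2 + 1*x + (2.0/2)*(x + 1.407 - 1.9116)^2
FOC: (2*7 + 2.0)*x = -1 + 2.0*(-1.407 + 1.9116)
x^{k+1} = 0.0006
Step 2: z-update.
Minimize 5*z^2 + 1*z + (2.0/2)*(0.0006 - z - 1.9116)^2
FOC: (2*5 + 2.0)*z = -1 + 2.0*(0.0006 - 1.9116)
z^{k+1} = -0.4018
Step 3: u-update.
u^{k+1} = -1.9116 + 0.0006 + 0.4018 = -1.5092
Step 4: Primal residual = |0.0006 + 0.4018| = 0.4024


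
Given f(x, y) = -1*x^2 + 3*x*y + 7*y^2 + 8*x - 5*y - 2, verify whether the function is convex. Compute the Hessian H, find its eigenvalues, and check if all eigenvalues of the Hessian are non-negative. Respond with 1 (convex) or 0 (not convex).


The Hessian of f(x,y) = -1*x^2 + 3*x*y + 7*y^2 + 8*x - 5*y - 2 is:
H = [[-2, 3], [3, 14]]
Trace = -2 + 14 = 12
Determinant = -2*14 - (3)^2 = -37
Discriminant = (12)^2 - 4*-37 = 292.0
Eigenvalues: lambda_1 = -2.544, lambda_2 = 14.544
The function is not convex.

0


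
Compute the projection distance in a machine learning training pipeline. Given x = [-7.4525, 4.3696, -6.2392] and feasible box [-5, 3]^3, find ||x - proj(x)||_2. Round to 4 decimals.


Project each component onto [-5, 3].
clip(-7.4525) = -5.0, clip(4.3696) = 3.0, clip(-6.2392) = -5.0
Projection = [-5.0, 3.0, -5.0]
Squared diffs: [6.0148, 1.8758, 1.5356]
Distance = sqrt(9.4262) = 3.0702


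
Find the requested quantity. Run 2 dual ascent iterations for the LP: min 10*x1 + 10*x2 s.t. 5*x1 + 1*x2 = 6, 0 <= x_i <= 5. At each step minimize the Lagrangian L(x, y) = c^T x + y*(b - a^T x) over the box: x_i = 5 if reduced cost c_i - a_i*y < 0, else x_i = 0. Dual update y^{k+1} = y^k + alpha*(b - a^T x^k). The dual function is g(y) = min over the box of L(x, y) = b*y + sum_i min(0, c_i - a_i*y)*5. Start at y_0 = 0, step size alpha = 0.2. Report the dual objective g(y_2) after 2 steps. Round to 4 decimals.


Dual ascent for LP: min 10*x1 + 10*x2, 5*x1 + 1*x2 = 6, 0 <= x_i <= 5
Step 1: y^k = 0.0, reduced costs: (10.0, 10.0)
  x^k = (0.0, 0.0), subgradient = b - a^T x = 6.0
  y^{k+1} = 0.0 + 0.2*6.0 = 1.2
Step 2: y^k = 1.2, reduced costs: (4.0, 8.8)
  x^k = (0.0, 0.0), subgradient = b - a^T x = 6.0
  y^{k+1} = 1.2 + 0.2*6.0 = 2.4
Dual objective at y_2 = 2.4: reduced costs (-2.0, 7.6), box minimizer x = (5.0, 0.0)
g(y_2) = b*y + (c1 - a1*y)*x1 + (c2 - a2*y)*x2 = 6*2.4 + (-2.0)*5.0 + 7.6*0.0 = 14.4 - 10.0 + 0.0 = 4.4


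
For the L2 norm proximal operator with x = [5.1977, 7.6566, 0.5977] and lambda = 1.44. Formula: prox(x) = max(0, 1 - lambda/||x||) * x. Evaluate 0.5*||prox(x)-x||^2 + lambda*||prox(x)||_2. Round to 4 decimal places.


Step 1: Compute ||x||.
||x|| = 9.2734
Step 2: Compute scaling factor.
scale = max(0, 1 - 1.44/9.2734) = 0.8447
Step 3: prox(x) = [4.3906, 6.4677, 0.5049]
||prox(x)|| = 7.8334
Step 4: Proximal objective.
0.5*||prox-x||^2 = 1.0368
lambda*||prox|| = 11.2801
Total = 12.317


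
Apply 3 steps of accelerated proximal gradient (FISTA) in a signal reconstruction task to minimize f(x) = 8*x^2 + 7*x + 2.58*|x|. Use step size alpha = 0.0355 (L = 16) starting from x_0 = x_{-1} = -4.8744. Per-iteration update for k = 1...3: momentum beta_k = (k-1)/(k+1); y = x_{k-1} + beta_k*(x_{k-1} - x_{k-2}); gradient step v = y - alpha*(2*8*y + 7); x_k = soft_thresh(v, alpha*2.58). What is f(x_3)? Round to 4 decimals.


FISTA on f(x) = 8*x^2 + 7*x + 2.58*|x|
L = 16, alpha = 0.0355
Iteration 1: beta = 0.0, y = -4.8744 + 0.0*(-4.8744 + 4.8744) = -4.8744
  grad(y) = -70.9904, v = y - alpha*grad = -2.3542
  prox(v) = soft_thresh(-2.3542, 0.0916) = -2.2627
Iteration 2: beta = 0.3333, y = -2.2627 + 0.3333*(-2.2627 + 4.8744) = -1.3921
  grad(y) = -15.2731, v = y - alpha*grad = -0.8499
  prox(v) = soft_thresh(-0.8499, 0.0916) = -0.7583
Iteration 3: beta = 0.5, y = -0.7583 + 0.5*(-0.7583 + 2.2627) = -0.0061
  grad(y) = 6.9024, v = y - alpha*grad = -0.2511
  prox(v) = soft_thresh(-0.2511, 0.0916) = -0.1595
f(x_3) = 8*(-0.1595)^2 + 7*(-0.1595) + 2.58*|-0.1595| = -0.5016


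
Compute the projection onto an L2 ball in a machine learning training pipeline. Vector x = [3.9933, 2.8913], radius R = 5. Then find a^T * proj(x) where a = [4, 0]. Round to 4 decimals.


Step 1: Compute ||x|| (intermediates to 6 decimals).
||x|| = sqrt(3.9933^2 + 2.8913^2) = 4.930118
Step 2: Project.
Since ||x|| <= R, proj = x (no scaling needed).
proj(x) = [3.9933, 2.8913]
Step 3: Dot product.
a^T * proj(x) = 4*3.9933 + 0*2.8913 = 15.9732


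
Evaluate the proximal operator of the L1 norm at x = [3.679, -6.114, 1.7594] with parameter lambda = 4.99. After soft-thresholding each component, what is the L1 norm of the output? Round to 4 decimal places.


Soft-thresholding with lambda = 4.99:
prox(3.679) = sign(3.679)*max(|3.679| - 4.99, 0) = 0.0
prox(-6.114) = sign(-6.114)*max(|-6.114| - 4.99, 0) = -1.124
prox(1.7594) = sign(1.7594)*max(|1.7594| - 4.99, 0) = 0.0
prox(x) = [0.0, -1.124, 0.0]
||prox(x)||_1 = 0.0 + 1.124 + 0.0 = 1.124


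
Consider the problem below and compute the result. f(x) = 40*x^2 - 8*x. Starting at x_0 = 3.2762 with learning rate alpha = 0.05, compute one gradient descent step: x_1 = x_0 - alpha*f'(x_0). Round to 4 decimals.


We compute the gradient at x_0 and apply the update.
f'(x) = 80*x - 8
f'(3.2762) = 80*3.2762 - 8 = 254.096
x_1 = 3.2762 - 0.05*254.096 = -9.4286


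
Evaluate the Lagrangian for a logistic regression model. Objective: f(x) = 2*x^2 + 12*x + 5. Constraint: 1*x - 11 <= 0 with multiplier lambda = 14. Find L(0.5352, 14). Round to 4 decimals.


Step 1: Evaluate f(x).
f(0.5352) = 2*0.5352^2 + 12*0.5352 + 5 = 11.9953
Step 2: Evaluate g(x).
g(0.5352) = 1*0.5352 - 11 = -10.4648
Step 3: Compute Lagrangian.
L = 11.9953 + 14*-10.4648 = -134.5119


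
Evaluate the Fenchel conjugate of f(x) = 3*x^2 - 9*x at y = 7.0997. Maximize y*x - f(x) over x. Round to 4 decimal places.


f*(y) = sup_x {y*x - a*x^2 - b*x} = sup_x {(y-b)*x - a*x^2}
FOC: (y - b) - 2a*x = 0 => x* = (y - b)/(2a)
x* = (7.0997 + 9)/(2*3) = 2.6833
f*(7.0997) = (y-b)^2/(4a) = (7.0997 + 9)^2/(4*3)
= 259.2003/12 = 21.6


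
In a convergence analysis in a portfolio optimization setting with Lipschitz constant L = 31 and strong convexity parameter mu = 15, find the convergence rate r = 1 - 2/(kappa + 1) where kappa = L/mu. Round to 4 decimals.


Step 1: Compute the condition number.
kappa = L/mu = 31/15 = 2.0667
Step 2: Compute the convergence rate.
r = 1 - 2/(kappa + 1) = 1 - 2*mu/(L + mu) = (L - mu)/(L + mu) = 16/46 = 0.3478


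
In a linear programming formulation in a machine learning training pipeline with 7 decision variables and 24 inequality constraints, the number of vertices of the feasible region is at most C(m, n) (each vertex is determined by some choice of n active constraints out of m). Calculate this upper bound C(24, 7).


Each vertex corresponds to some choice of n active constraints out of m, so the number of vertices is at most C(m, n) = m! / (n!(m-n)!).
m = 24, n = 7
Numerator: 24 * 23 * 22 * 21 * 20 * 19 * 18
Denominator: 7! = 5040
C(24, 7) = 346104


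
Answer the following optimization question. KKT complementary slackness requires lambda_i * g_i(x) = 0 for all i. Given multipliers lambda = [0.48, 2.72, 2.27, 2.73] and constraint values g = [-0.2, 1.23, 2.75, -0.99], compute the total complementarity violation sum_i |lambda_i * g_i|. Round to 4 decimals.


KKT complementary slackness check:
lambda_1 * g_1 = 0.48 * -0.2 = -0.096
lambda_2 * g_2 = 2.72 * 1.23 = 3.3456
lambda_3 * g_3 = 2.27 * 2.75 = 6.2425
lambda_4 * g_4 = 2.73 * -0.99 = -2.7027
Total violation = 0.096 + 3.3456 + 6.2425 + 2.7027 = 12.3868


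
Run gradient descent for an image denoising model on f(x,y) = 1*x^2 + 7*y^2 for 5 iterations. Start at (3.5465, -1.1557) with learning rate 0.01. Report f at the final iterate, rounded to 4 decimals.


Gradient descent on f(x,y) = 1*x^2 + 7*y^2.
Starting point: (3.5465, -1.1557), alpha = 0.01
Step 1: grad_x = 2*1*3.5465 = 7.093, grad_y = 2*7*-1.1557 = -16.1798
  x_1 = 3.5465 - 0.01*7.093 = 3.4756
  y_1 = -1.1557 - 0.01*-16.1798 = -0.9939
Step 2: grad_x = 2*1*3.4756 = 6.9511, grad_y = 2*7*-0.9939 = -13.9146
  x_2 = 3.4756 - 0.01*6.9511 = 3.4061
  y_2 = -0.9939 - 0.01*-13.9146 = -0.8548
Step 3: grad_x = 2*1*3.4061 = 6.8121, grad_y = 2*7*-0.8548 = -11.9666
  x_3 = 3.4061 - 0.01*6.8121 = 3.3379
  y_3 = -0.8548 - 0.01*-11.9666 = -0.7351
Step 4: grad_x = 2*1*3.3379 = 6.6759, grad_y = 2*7*-0.7351 = -10.2913
  x_4 = 3.3379 - 0.01*6.6759 = 3.2712
  y_4 = -0.7351 - 0.01*-10.2913 = -0.6322
Step 5: grad_x = 2*1*3.2712 = 6.5424, grad_y = 2*7*-0.6322 = -8.8505
  x_5 = 3.2712 - 0.01*6.5424 = 3.2058
  y_5 = -0.6322 - 0.01*-8.8505 = -0.5437
f(3.2058, -0.5437) = 1*3.2058^2 + 7*(-0.5437)^2 = 12.3459


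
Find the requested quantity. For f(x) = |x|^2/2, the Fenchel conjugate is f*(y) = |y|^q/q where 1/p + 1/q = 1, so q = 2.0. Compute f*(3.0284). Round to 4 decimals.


The conjugate exponent q satisfies 1/p + 1/q = 1.
p = 2, so q = 2/(2 - 1) = 2.0
|y|^q = 3.0284^2.0 = 9.1712
f*(3.0284) = 9.1712 / 2.0 = 4.5856


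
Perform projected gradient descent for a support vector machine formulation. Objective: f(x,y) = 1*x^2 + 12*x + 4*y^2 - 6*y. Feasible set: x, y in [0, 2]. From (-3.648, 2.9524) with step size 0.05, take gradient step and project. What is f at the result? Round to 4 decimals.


Step 1: Compute gradient at (-3.648, 2.9524).
grad_x = 2*1*-3.648 + 12 = 4.704
grad_y = 2*4*2.9524 - 6 = 17.6192
Step 2: Gradient step.
x_raw = -3.648 - 0.05*4.704 = -3.8832
y_raw = 2.9524 - 0.05*17.6192 = 2.0714
Step 3: Project onto [0, 2].
x_proj = clip(-3.8832) = 0.0
y_proj = clip(2.0714) = 2.0
Step 4: Evaluate f.
f(0.0, 2.0) = 4.0


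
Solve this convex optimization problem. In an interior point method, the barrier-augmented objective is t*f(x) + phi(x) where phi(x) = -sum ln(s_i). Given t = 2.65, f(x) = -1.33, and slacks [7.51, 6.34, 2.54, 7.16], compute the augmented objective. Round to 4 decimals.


Step 1: Compute log-barrier.
ln values: [2.0162, 1.8469, 0.9322, 1.9685]
phi = -(2.0162 + 1.8469 + 0.9322 + 1.9685) = -6.7638
Step 2: Compute augmented objective.
t*f(x) = 2.65*-1.33 = -3.5245
Total = -3.5245 - 6.7638 = -10.2883


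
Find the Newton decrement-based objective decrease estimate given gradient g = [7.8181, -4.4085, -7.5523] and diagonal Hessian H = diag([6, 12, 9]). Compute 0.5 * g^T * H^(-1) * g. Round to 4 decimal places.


Step 1: H is diagonal, so H^(-1) * g = [1.303, -0.3674, -0.8391].
Step 2: g^T H^(-1) g = sum_i g_i^2 / H_ii
  = (7.8181)^2/6 + (-4.4085)^2/12 + (-7.5523)^2/9
  = 10.1871 + 1.6196 + 6.3375 = 18.1442
Step 3: Objective decrease = 0.5 * g^T H^(-1) g = 9.0721


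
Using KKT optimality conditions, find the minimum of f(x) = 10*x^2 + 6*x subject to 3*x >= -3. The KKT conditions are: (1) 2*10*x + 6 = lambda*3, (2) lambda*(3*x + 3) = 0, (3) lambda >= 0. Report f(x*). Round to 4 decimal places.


Step 1: Try lambda = 0 (constraint inactive).
Stationarity: 2*10*x + 6 = 0
x* = -6/(2*10) = -0.3
Check constraint: 3*-0.3 = -0.9 >= -3 -- satisfied.
Step 2: Compute optimal value.
f(x*) = 10*(-0.3)^2 + 6*(-0.3) = -0.9


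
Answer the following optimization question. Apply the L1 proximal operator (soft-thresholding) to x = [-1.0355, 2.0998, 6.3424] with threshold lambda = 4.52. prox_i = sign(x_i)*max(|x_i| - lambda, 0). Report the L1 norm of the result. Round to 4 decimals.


Soft-thresholding with lambda = 4.52:
prox(-1.0355) = sign(-1.0355)*max(|-1.0355| - 4.52, 0) = 0.0
prox(2.0998) = sign(2.0998)*max(|2.0998| - 4.52, 0) = 0.0
prox(6.3424) = sign(6.3424)*max(|6.3424| - 4.52, 0) = 1.8224
prox(x) = [0.0, 0.0, 1.8224]
||prox(x)||_1 = 0.0 + 0.0 + 1.8224 = 1.8224


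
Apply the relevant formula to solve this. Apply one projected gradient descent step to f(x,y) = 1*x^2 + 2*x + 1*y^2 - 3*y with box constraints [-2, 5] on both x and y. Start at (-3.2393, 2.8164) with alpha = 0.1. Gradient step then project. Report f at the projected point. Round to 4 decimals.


Step 1: Compute gradient at (-3.2393, 2.8164).
grad_x = 2*1*-3.2393 + 2 = -4.4786
grad_y = 2*1*2.8164 - 3 = 2.6328
Step 2: Gradient step.
x_raw = -3.2393 - 0.1*-4.4786 = -2.7914
y_raw = 2.8164 - 0.1*2.6328 = 2.5531
Step 3: Project onto [-2, 5].
x_proj = clip(-2.7914) = -2.0
y_proj = clip(2.5531) = 2.5531
Step 4: Evaluate f.
f(-2.0, 2.5531) = -1.1409


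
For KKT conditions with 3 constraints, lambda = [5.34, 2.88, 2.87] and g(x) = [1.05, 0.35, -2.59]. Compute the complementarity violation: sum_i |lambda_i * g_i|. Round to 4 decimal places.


KKT complementary slackness check:
lambda_1 * g_1 = 5.34 * 1.05 = 5.607
lambda_2 * g_2 = 2.88 * 0.35 = 1.008
lambda_3 * g_3 = 2.87 * -2.59 = -7.4333
Total violation = 5.607 + 1.008 + 7.4333 = 14.0483


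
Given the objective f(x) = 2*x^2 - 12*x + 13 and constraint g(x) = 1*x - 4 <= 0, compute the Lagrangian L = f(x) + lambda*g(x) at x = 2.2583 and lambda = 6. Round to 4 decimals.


Step 1: Evaluate f(x).
f(2.2583) = 2*2.2583^2 - 12*2.2583 + 13 = -3.8998
Step 2: Evaluate g(x).
g(2.2583) = 1*2.2583 - 4 = -1.7417
Step 3: Compute Lagrangian.
L = -3.8998 + 6*-1.7417 = -14.35


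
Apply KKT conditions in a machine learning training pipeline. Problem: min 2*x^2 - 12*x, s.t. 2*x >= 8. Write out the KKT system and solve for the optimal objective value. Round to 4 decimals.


Step 1: Try lambda = 0 (constraint inactive).
x_unc = 12/(2*2) = 3.0
Check: 2*3.0 = 6.0 < 8 -- violated!
Step 2: Constraint must be active: 2*x = 8
x* = 8/2 = 4.0
lambda = (2*2*4.0 - 12)/2 = 2.0
Step 3: Compute optimal value.
f(x*) = 2*4.0^2 - 12*4.0 = -16.0


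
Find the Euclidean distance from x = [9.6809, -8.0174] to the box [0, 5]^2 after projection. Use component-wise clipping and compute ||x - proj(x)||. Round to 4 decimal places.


Project each component onto [0, 5].
clip(9.6809) = 5.0, clip(-8.0174) = 0.0
Projection = [5.0, 0.0]
Squared diffs: [21.9108, 64.2787]
Distance = sqrt(86.1895) = 9.2838


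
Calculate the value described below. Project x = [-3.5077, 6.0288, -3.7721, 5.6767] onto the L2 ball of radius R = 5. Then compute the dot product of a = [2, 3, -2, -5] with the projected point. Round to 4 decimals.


Step 1: Compute ||x|| (intermediates to 6 decimals).
||x|| = sqrt((-3.5077)^2 + 6.0288^2 + (-3.7721)^2 + 5.6767^2) = 9.752131
Step 2: Project.
Since ||x|| > R, scale = R/||x|| = 5/9.752131 = 0.512708, proj(x) = scale * x
proj(x) = [-1.798426, 3.091014, -1.933986, 2.91049]
Step 3: Dot product.
a^T * proj(x) = 2*(-1.798426) + 3*3.091014 - 2*(-1.933986) - 5*2.91049 = -5.0083


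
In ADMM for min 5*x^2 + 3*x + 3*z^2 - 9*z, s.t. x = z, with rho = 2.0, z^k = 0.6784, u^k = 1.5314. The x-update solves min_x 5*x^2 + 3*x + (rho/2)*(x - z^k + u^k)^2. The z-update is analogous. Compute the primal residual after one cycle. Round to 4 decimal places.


ADMM iteration with rho = 2.0, z^k = 0.6784, u^k = 1.5314
Step 1: x-update.
Minimize 5*x^2 + 3*x + (2.0/2)*(x - 0.6784 + 1.5314)^2
FOC: (2*5 + 2.0)*x = -3 + 2.0*(0.6784 - 1.5314)
x^{k+1} = -0.3922
Step 2: z-update.
Minimize 3*z^2 - 9*z + (2.0/2)*(-0.3922 - z + 1.5314)^2
FOC: (2*3 + 2.0)*z = 9 + 2.0*(-0.3922 + 1.5314)
z^{k+1} = 1.4098
Step 3: u-update.
u^{k+1} = 1.5314 - 0.3922 - 1.4098 = -0.2706
Step 4: Primal residual = |-0.3922 - 1.4098| = 1.802


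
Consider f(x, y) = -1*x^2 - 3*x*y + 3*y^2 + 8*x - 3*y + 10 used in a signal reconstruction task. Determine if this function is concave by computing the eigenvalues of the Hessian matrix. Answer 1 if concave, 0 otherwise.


The Hessian of f(x,y) = -1*x^2 - 3*x*y + 3*y^2 + 8*x - 3*y + 10 is:
H = [[-2, -3], [-3, 6]]
Trace = -2 + 6 = 4
Determinant = -2*6 - (-3)^2 = -21
Discriminant = (4)^2 - 4*-21 = 100.0
Eigenvalues: lambda_1 = -3.0, lambda_2 = 7.0
The function is not concave.

0


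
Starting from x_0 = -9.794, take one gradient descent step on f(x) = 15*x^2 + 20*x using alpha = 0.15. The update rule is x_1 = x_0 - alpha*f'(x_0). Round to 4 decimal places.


We compute the gradient at x_0 and apply the update.
f'(x) = 30*x + 20
f'(-9.794) = 30*-9.794 + 20 = -273.82
x_1 = -9.794 - 0.15*-273.82 = 31.279


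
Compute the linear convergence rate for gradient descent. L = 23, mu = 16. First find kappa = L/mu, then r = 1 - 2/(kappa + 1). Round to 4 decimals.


Step 1: Compute the condition number.
kappa = L/mu = 23/16 = 1.4375
Step 2: Compute the convergence rate.
r = 1 - 2/(kappa + 1) = 1 - 2*mu/(L + mu) = (L - mu)/(L + mu) = 7/39 = 0.1795


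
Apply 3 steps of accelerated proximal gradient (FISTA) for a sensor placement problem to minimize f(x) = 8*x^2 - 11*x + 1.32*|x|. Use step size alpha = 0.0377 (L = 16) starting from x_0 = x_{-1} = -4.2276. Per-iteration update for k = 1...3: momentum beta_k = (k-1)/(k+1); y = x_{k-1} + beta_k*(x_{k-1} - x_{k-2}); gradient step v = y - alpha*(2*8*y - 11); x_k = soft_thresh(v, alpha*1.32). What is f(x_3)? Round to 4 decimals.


FISTA on f(x) = 8*x^2 - 11*x + 1.32*|x|
L = 16, alpha = 0.0377
Iteration 1: beta = 0.0, y = -4.2276 + 0.0*(-4.2276 + 4.2276) = -4.2276
  grad(y) = -78.6416, v = y - alpha*grad = -1.2628
  prox(v) = soft_thresh(-1.2628, 0.0498) = -1.213
Iteration 2: beta = 0.3333, y = -1.213 + 0.3333*(-1.213 + 4.2276) = -0.2082
  grad(y) = -14.3312, v = y - alpha*grad = 0.3321
  prox(v) = soft_thresh(0.3321, 0.0498) = 0.2823
Iteration 3: beta = 0.5, y = 0.2823 + 0.5*(0.2823 + 1.213) = 1.03
  grad(y) = 5.4801, v = y - alpha*grad = 0.8234
  prox(v) = soft_thresh(0.8234, 0.0498) = 0.7736
f(x_3) = 8*0.7736^2 - 11*0.7736 + 1.32*|0.7736| = -2.7007


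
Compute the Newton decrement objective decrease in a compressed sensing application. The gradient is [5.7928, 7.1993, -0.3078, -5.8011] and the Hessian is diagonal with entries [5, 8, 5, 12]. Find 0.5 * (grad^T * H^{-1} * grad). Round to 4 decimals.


Step 1: H is diagonal, so H^(-1) * g = [1.1586, 0.8999, -0.0616, -0.4834].
Step 2: g^T H^(-1) g = sum_i g_i^2 / H_ii
  = (5.7928)^2/5 + (7.1993)^2/8 + (-0.3078)^2/5 + (-5.8011)^2/12
  = 6.7113 + 6.4787 + 0.0189 + 2.8044 = 16.0134
Step 3: Objective decrease = 0.5 * g^T H^(-1) g = 8.0067


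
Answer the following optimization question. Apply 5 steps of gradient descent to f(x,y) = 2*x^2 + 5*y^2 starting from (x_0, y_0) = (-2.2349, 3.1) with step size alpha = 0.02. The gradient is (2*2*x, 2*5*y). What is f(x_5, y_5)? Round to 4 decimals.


Gradient descent on f(x,y) = 2*x^2 + 5*y^2.
Starting point: (-2.2349, 3.1), alpha = 0.02
Step 1: grad_x = 2*2*-2.2349 = -8.9396, grad_y = 2*5*3.1 = 31.0
  x_1 = -2.2349 - 0.02*-8.9396 = -2.0561
  y_1 = 3.1 - 0.02*31.0 = 2.48
Step 2: grad_x = 2*2*-2.0561 = -8.2244, grad_y = 2*5*2.48 = 24.8
  x_2 = -2.0561 - 0.02*-8.2244 = -1.8916
  y_2 = 2.48 - 0.02*24.8 = 1.984
Step 3: grad_x = 2*2*-1.8916 = -7.5665, grad_y = 2*5*1.984 = 19.84
  x_3 = -1.8916 - 0.02*-7.5665 = -1.7403
  y_3 = 1.984 - 0.02*19.84 = 1.5872
Step 4: grad_x = 2*2*-1.7403 = -6.9612, grad_y = 2*5*1.5872 = 15.872
  x_4 = -1.7403 - 0.02*-6.9612 = -1.6011
  y_4 = 1.5872 - 0.02*15.872 = 1.2698
Step 5: grad_x = 2*2*-1.6011 = -6.4043, grad_y = 2*5*1.2698 = 12.6976
  x_5 = -1.6011 - 0.02*-6.4043 = -1.473
  y_5 = 1.2698 - 0.02*12.6976 = 1.0158
f(-1.473, 1.0158) = 2*(-1.473)^2 + 5*1.0158^2 = 9.4987


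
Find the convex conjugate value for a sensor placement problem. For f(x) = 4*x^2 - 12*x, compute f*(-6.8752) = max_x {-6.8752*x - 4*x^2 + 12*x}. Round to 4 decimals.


f*(y) = sup_x {y*x - a*x^2 - b*x} = sup_x {(y-b)*x - a*x^2}
FOC: (y - b) - 2a*x = 0 => x* = (y - b)/(2a)
x* = (-6.8752 + 12)/(2*4) = 0.6406
f*(-6.8752) = (y-b)^2/(4a) = (-6.8752 + 12)^2/(4*4)
= 26.2636/16 = 1.6415


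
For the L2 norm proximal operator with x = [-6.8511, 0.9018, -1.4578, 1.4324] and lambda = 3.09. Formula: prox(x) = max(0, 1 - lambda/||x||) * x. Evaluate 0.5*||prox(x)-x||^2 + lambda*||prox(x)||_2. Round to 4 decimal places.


Step 1: Compute ||x||.
||x|| = 7.2061
Step 2: Compute scaling factor.
scale = max(0, 1 - 3.09/7.2061) = 0.5712
Step 3: prox(x) = [-3.9133, 0.5151, -0.8327, 0.8182]
||prox(x)|| = 4.1161
Step 4: Proximal objective.
0.5*||prox-x||^2 = 4.7741
lambda*||prox|| = 12.7187
Total = 17.4928


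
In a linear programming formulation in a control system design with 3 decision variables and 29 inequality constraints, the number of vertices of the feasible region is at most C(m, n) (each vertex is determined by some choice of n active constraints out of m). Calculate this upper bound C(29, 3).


Each vertex corresponds to some choice of n active constraints out of m, so the number of vertices is at most C(m, n) = m! / (n!(m-n)!).
m = 29, n = 3
Numerator: 29 * 28 * 27
Denominator: 3! = 6
C(29, 3) = 3654


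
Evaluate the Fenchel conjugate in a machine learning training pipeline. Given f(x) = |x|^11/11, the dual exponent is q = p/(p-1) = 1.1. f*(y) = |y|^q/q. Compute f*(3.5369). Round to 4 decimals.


The conjugate exponent q satisfies 1/p + 1/q = 1.
p = 11, so q = 11/(11 - 1) = 1.1
|y|^q = 3.5369^1.1 = 4.0131
f*(3.5369) = 4.0131 / 1.1 = 3.6483


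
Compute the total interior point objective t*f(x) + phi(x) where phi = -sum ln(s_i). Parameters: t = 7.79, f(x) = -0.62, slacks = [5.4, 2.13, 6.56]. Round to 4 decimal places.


Step 1: Compute log-barrier.
ln values: [1.6864, 0.7561, 1.881]
phi = -(1.6864 + 0.7561 + 1.881) = -4.3235
Step 2: Compute augmented objective.
t*f(x) = 7.79*-0.62 = -4.8298
Total = -4.8298 - 4.3235 = -9.1533


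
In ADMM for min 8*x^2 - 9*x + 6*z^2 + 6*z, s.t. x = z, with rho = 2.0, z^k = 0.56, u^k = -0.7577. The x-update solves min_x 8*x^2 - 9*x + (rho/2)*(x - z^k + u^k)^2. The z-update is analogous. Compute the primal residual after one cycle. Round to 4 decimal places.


ADMM iteration with rho = 2.0, z^k = 0.56, u^k = -0.7577
Step 1: x-update.
Minimize 8*x^2 - 9*x + (2.0/2)*(x - 0.56 - 0.7577)^2
FOC: (2*8 + 2.0)*x = 9 + 2.0*(0.56 + 0.7577)
x^{k+1} = 0.6464
Step 2: z-update.
Minimize 6*z^2 + 6*z + (2.0/2)*(0.6464 - z - 0.7577)^2
FOC: (2*6 + 2.0)*z = -6 + 2.0*(0.6464 - 0.7577)
z^{k+1} = -0.4445
Step 3: u-update.
u^{k+1} = -0.7577 + 0.6464 + 0.4445 = 0.3332
Step 4: Primal residual = |0.6464 + 0.4445| = 1.0909


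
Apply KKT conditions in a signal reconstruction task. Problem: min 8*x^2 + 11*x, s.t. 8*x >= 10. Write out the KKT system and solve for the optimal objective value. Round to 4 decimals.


Step 1: Try lambda = 0 (constraint inactive).
x_unc = -11/(2*8) = -0.6875
Check: 8*-0.6875 = -5.5 < 10 -- violated!
Step 2: Constraint must be active: 8*x = 10
x* = 10/8 = 1.25
lambda = (2*8*1.25 + 11)/8 = 3.875
Step 3: Compute optimal value.
f(x*) = 8*1.25^2 + 11*1.25 = 26.25


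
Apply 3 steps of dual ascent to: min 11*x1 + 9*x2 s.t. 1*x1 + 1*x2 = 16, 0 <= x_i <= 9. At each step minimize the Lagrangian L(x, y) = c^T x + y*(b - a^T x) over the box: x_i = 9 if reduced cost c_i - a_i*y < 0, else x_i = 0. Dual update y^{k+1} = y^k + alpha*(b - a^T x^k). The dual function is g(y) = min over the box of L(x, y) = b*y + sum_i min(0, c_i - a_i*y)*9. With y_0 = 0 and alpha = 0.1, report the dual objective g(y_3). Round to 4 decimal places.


Dual ascent for LP: min 11*x1 + 9*x2, 1*x1 + 1*x2 = 16, 0 <= x_i <= 9
Step 1: y^k = 0.0, reduced costs: (11.0, 9.0)
  x^k = (0.0, 0.0), subgradient = b - a^T x = 16.0
  y^{k+1} = 0.0 + 0.1*16.0 = 1.6
Step 2: y^k = 1.6, reduced costs: (9.4, 7.4)
  x^k = (0.0, 0.0), subgradient = b - a^T x = 16.0
  y^{k+1} = 1.6 + 0.1*16.0 = 3.2
Step 3: y^k = 3.2, reduced costs: (7.8, 5.8)
  x^k = (0.0, 0.0), subgradient = b - a^T x = 16.0
  y^{k+1} = 3.2 + 0.1*16.0 = 4.8
Dual objective at y_3 = 4.8: reduced costs (6.2, 4.2), box minimizer x = (0.0, 0.0)
g(y_3) = b*y + (c1 - a1*y)*x1 + (c2 - a2*y)*x2 = 16*4.8 + 6.2*0.0 + 4.2*0.0 = 76.8 + 0.0 + 0.0 = 76.8


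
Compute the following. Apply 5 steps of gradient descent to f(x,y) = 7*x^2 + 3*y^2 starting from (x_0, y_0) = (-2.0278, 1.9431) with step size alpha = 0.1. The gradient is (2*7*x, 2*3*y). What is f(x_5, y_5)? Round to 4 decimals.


Gradient descent on f(x,y) = 7*x^2 + 3*y^2.
Starting point: (-2.0278, 1.9431), alpha = 0.1
Step 1: grad_x = 2*7*-2.0278 = -28.3892, grad_y = 2*3*1.9431 = 11.6586
  x_1 = -2.0278 - 0.1*-28.3892 = 0.8111
  y_1 = 1.9431 - 0.1*11.6586 = 0.7772
Step 2: grad_x = 2*7*0.8111 = 11.3557, grad_y = 2*3*0.7772 = 4.6634
  x_2 = 0.8111 - 0.1*11.3557 = -0.3244
  y_2 = 0.7772 - 0.1*4.6634 = 0.3109
Step 3: grad_x = 2*7*-0.3244 = -4.5423, grad_y = 2*3*0.3109 = 1.8654
  x_3 = -0.3244 - 0.1*-4.5423 = 0.1298
  y_3 = 0.3109 - 0.1*1.8654 = 0.1244
Step 4: grad_x = 2*7*0.1298 = 1.8169, grad_y = 2*3*0.1244 = 0.7462
  x_4 = 0.1298 - 0.1*1.8169 = -0.0519
  y_4 = 0.1244 - 0.1*0.7462 = 0.0497
Step 5: grad_x = 2*7*-0.0519 = -0.7268, grad_y = 2*3*0.0497 = 0.2985
  x_5 = -0.0519 - 0.1*-0.7268 = 0.0208
  y_5 = 0.0497 - 0.1*0.2985 = 0.0199
f(0.0208, 0.0199) = 7*0.0208^2 + 3*0.0199^2 = 0.0042


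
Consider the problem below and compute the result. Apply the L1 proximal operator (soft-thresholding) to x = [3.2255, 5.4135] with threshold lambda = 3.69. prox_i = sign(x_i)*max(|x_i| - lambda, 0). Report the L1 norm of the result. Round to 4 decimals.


Soft-thresholding with lambda = 3.69:
prox(3.2255) = sign(3.2255)*max(|3.2255| - 3.69, 0) = 0.0
prox(5.4135) = sign(5.4135)*max(|5.4135| - 3.69, 0) = 1.7235
prox(x) = [0.0, 1.7235]
||prox(x)||_1 = 0.0 + 1.7235 = 1.7235


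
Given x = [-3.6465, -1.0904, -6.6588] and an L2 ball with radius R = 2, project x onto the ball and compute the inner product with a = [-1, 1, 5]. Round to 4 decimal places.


Step 1: Compute ||x|| (intermediates to 6 decimals).
||x|| = sqrt((-3.6465)^2 + (-1.0904)^2 + (-6.6588)^2) = 7.669782
Step 2: Project.
Since ||x|| > R, scale = R/||x|| = 2/7.669782 = 0.260764, proj(x) = scale * x
proj(x) = [-0.950876, -0.284337, -1.736375]
Step 3: Dot product.
a^T * proj(x) = -1*(-0.950876) + 1*(-0.284337) + 5*(-1.736375) = -8.0153


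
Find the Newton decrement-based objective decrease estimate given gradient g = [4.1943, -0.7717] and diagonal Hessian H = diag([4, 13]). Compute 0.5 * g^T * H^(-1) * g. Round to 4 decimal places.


Step 1: H is diagonal, so H^(-1) * g = [1.0486, -0.0594].
Step 2: g^T H^(-1) g = sum_i g_i^2 / H_ii
  = (4.1943)^2/4 + (-0.7717)^2/13
  = 4.398 + 0.0458 = 4.4438
Step 3: Objective decrease = 0.5 * g^T H^(-1) g = 2.2219


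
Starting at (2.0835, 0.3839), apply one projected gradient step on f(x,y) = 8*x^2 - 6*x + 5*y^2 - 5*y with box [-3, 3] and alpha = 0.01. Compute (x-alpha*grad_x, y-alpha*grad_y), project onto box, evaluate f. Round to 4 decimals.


Step 1: Compute gradient at (2.0835, 0.3839).
grad_x = 2*8*2.0835 - 6 = 27.336
grad_y = 2*5*0.3839 - 5 = -1.161
Step 2: Gradient step.
x_raw = 2.0835 - 0.01*27.336 = 1.8101
y_raw = 0.3839 - 0.01*-1.161 = 0.3955
Step 3: Project onto [-3, 3].
x_proj = clip(1.8101) = 1.8101
y_proj = clip(0.3955) = 0.3955
Step 4: Evaluate f.
f(1.8101, 0.3955) = 14.1566


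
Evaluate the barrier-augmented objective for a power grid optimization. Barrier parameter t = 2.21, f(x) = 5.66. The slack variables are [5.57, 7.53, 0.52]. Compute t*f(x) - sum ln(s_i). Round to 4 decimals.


Step 1: Compute log-barrier.
ln values: [1.7174, 2.0189, -0.6539]
phi = -(1.7174 + 2.0189 - 0.6539) = -3.0824
Step 2: Compute augmented objective.
t*f(x) = 2.21*5.66 = 12.5086
Total = 12.5086 - 3.0824 = 9.4262


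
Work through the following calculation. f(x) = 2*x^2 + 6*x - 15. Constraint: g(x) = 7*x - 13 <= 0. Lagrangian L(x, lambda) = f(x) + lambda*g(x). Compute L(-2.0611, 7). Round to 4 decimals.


Step 1: Evaluate f(x).
f(-2.0611) = 2*(-2.0611)^2 + 6*(-2.0611) - 15 = -18.8703
Step 2: Evaluate g(x).
g(-2.0611) = 7*-2.0611 - 13 = -27.4277
Step 3: Compute Lagrangian.
L = -18.8703 + 7*-27.4277 = -210.8642


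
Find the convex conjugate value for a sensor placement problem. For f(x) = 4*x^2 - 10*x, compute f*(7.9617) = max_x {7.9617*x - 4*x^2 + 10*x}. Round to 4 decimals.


f*(y) = sup_x {y*x - a*x^2 - b*x} = sup_x {(y-b)*x - a*x^2}
FOC: (y - b) - 2a*x = 0 => x* = (y - b)/(2a)
x* = (7.9617 + 10)/(2*4) = 2.2452
f*(7.9617) = (y-b)^2/(4a) = (7.9617 + 10)^2/(4*4)
= 322.6227/16 = 20.1639


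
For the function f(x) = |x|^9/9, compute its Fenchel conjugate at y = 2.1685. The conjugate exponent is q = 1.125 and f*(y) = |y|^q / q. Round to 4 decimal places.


The conjugate exponent q satisfies 1/p + 1/q = 1.
p = 9, so q = 9/(9 - 1) = 1.125
|y|^q = 2.1685^1.125 = 2.3888
f*(2.1685) = 2.3888 / 1.125 = 2.1234


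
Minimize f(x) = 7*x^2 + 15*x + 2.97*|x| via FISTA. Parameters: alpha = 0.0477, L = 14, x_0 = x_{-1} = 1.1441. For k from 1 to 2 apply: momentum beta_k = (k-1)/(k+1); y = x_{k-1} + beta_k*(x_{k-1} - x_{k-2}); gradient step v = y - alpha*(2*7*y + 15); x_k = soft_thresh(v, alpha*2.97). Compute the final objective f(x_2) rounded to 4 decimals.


FISTA on f(x) = 7*x^2 + 15*x + 2.97*|x|
L = 14, alpha = 0.0477
Iteration 1: beta = 0.0, y = 1.1441 + 0.0*(1.1441 - 1.1441) = 1.1441
  grad(y) = 31.0174, v = y - alpha*grad = -0.3354
  prox(v) = soft_thresh(-0.3354, 0.1417) = -0.1938
Iteration 2: beta = 0.3333, y = -0.1938 + 0.3333*(-0.1938 - 1.1441) = -0.6397
  grad(y) = 6.044, v = y - alpha*grad = -0.928
  prox(v) = soft_thresh(-0.928, 0.1417) = -0.7863
f(x_2) = 7*(-0.7863)^2 + 15*(-0.7863) + 2.97*|-0.7863| = -5.1314


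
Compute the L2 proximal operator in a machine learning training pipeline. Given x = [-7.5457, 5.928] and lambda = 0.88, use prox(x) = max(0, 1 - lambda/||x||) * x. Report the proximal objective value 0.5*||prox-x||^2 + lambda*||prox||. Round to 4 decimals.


Step 1: Compute ||x||.
||x|| = 9.5958
Step 2: Compute scaling factor.
scale = max(0, 1 - 0.88/9.5958) = 0.9083
Step 3: prox(x) = [-6.8537, 5.3844]
||prox(x)|| = 8.7158
Step 4: Proximal objective.
0.5*||prox-x||^2 = 0.3872
lambda*||prox|| = 7.6699
Total = 8.0571


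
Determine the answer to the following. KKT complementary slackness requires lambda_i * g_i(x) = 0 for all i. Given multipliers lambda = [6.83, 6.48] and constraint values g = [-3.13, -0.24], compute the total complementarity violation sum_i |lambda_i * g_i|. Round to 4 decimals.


KKT complementary slackness check:
lambda_1 * g_1 = 6.83 * -3.13 = -21.3779
lambda_2 * g_2 = 6.48 * -0.24 = -1.5552
Total violation = 21.3779 + 1.5552 = 22.9331


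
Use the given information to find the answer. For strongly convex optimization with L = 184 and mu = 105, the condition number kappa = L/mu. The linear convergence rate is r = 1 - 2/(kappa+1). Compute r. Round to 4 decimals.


Step 1: Compute the condition number.
kappa = L/mu = 184/105 = 1.7524
Step 2: Compute the convergence rate.
r = 1 - 2/(kappa + 1) = 1 - 2*mu/(L + mu) = (L - mu)/(L + mu) = 79/289 = 0.2734


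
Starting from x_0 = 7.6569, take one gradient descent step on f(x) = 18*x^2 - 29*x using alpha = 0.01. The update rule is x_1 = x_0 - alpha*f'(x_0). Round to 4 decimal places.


We compute the gradient at x_0 and apply the update.
f'(x) = 36*x - 29
f'(7.6569) = 36*7.6569 - 29 = 246.6484
x_1 = 7.6569 - 0.01*246.6484 = 5.1904


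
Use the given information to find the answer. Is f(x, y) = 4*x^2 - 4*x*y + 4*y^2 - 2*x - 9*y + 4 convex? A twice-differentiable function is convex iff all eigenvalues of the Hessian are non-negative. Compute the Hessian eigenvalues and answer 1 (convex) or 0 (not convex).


The Hessian of f(x,y) = 4*x^2 - 4*x*y + 4*y^2 - 2*x - 9*y + 4 is:
H = [[8, -4], [-4, 8]]
Trace = 8 + 8 = 16
Determinant = 8*8 - (-4)^2 = 48
Discriminant = (16)^2 - 4*48 = 64.0
Eigenvalues: lambda_1 = 4.0, lambda_2 = 12.0
The function is convex.

1


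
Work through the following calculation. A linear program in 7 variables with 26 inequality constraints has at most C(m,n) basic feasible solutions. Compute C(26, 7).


Each vertex corresponds to some choice of n active constraints out of m, so the number of vertices is at most C(m, n) = m! / (n!(m-n)!).
m = 26, n = 7
Numerator: 26 * 25 * 24 * 23 * 22 * 21 * 20
Denominator: 7! = 5040
C(26, 7) = 657800


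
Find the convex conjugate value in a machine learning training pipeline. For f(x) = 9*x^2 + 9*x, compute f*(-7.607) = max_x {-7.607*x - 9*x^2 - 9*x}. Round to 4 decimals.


f*(y) = sup_x {y*x - a*x^2 - b*x} = sup_x {(y-b)*x - a*x^2}
FOC: (y - b) - 2a*x = 0 => x* = (y - b)/(2a)
x* = (-7.607 - 9)/(2*9) = -0.9226
f*(-7.607) = (y-b)^2/(4a) = (-7.607 - 9)^2/(4*9)
= 275.7924/36 = 7.6609


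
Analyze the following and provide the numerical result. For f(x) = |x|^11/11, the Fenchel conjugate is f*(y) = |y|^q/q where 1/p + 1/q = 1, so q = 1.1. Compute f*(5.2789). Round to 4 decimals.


The conjugate exponent q satisfies 1/p + 1/q = 1.
p = 11, so q = 11/(11 - 1) = 1.1
|y|^q = 5.2789^1.1 = 6.2344
f*(5.2789) = 6.2344 / 1.1 = 5.6677


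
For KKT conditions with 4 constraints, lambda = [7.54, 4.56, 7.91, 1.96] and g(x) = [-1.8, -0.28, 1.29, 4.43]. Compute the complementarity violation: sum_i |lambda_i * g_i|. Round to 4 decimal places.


KKT complementary slackness check:
lambda_1 * g_1 = 7.54 * -1.8 = -13.572
lambda_2 * g_2 = 4.56 * -0.28 = -1.2768
lambda_3 * g_3 = 7.91 * 1.29 = 10.2039
lambda_4 * g_4 = 1.96 * 4.43 = 8.6828
Total violation = 13.572 + 1.2768 + 10.2039 + 8.6828 = 33.7355


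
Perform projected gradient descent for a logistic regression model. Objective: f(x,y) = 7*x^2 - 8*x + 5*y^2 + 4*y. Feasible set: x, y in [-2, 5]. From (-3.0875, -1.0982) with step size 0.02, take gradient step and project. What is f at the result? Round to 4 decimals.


Step 1: Compute gradient at (-3.0875, -1.0982).
grad_x = 2*7*-3.0875 - 8 = -51.225
grad_y = 2*5*-1.0982 + 4 = -6.982
Step 2: Gradient step.
x_raw = -3.0875 - 0.02*-51.225 = -2.063
y_raw = -1.0982 - 0.02*-6.982 = -0.9586
Step 3: Project onto [-2, 5].
x_proj = clip(-2.063) = -2.0
y_proj = clip(-0.9586) = -0.9586
Step 4: Evaluate f.
f(-2.0, -0.9586) = 44.7599


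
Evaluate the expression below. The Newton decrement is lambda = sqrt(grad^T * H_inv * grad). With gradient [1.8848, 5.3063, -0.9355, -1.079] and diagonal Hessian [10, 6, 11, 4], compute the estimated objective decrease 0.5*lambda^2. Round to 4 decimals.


Step 1: H is diagonal, so H^(-1) * g = [0.1885, 0.8844, -0.085, -0.2698].
Step 2: g^T H^(-1) g = sum_i g_i^2 / H_ii
  = (1.8848)^2/10 + (5.3063)^2/6 + (-0.9355)^2/11 + (-1.079)^2/4
  = 0.3552 + 4.6928 + 0.0796 + 0.2911 = 5.4187
Step 3: Objective decrease = 0.5 * g^T H^(-1) g = 2.7093


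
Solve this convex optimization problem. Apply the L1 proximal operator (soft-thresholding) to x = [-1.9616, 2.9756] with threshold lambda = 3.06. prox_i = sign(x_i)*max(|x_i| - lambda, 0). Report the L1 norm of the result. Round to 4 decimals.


Soft-thresholding with lambda = 3.06:
prox(-1.9616) = sign(-1.9616)*max(|-1.9616| - 3.06, 0) = 0.0
prox(2.9756) = sign(2.9756)*max(|2.9756| - 3.06, 0) = 0.0
prox(x) = [0.0, 0.0]
||prox(x)||_1 = 0.0 + 0.0 = 0.0


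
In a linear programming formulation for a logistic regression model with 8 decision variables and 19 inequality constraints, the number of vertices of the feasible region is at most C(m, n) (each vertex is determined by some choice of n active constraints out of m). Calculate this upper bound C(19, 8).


Each vertex corresponds to some choice of n active constraints out of m, so the number of vertices is at most C(m, n) = m! / (n!(m-n)!).
m = 19, n = 8
Numerator: 19 * 18 * 17 * 16 * 15 * 14 * 13 * 12
Denominator: 8! = 40320
C(19, 8) = 75582


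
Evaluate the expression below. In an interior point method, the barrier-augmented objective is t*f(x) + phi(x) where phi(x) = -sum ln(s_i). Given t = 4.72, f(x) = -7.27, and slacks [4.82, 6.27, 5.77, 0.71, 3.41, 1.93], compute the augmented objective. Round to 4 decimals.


Step 1: Compute log-barrier.
ln values: [1.5728, 1.8358, 1.7527, -0.3425, 1.2267, 0.6575]
phi = -(1.5728 + 1.8358 + 1.7527 - 0.3425 + 1.2267 + 0.6575) = -6.703
Step 2: Compute augmented objective.
t*f(x) = 4.72*-7.27 = -34.3144
Total = -34.3144 - 6.703 = -41.0174
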